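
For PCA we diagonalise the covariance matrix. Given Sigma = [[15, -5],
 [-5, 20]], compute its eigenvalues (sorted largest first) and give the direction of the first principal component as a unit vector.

Step 1 — characteristic polynomial of 2×2 Sigma:
  det(Sigma - λI) = λ² - trace · λ + det = 0.
  trace = 15 + 20 = 35, det = 15·20 - (-5)² = 275.
Step 2 — discriminant:
  Δ = trace² - 4·det = 1225 - 1100 = 125.
Step 3 — eigenvalues:
  λ = (trace ± √Δ)/2 = (35 ± 11.1803)/2,
  λ_1 = 23.0902,  λ_2 = 11.9098.

Step 4 — unit eigenvector for λ_1: solve (Sigma - λ_1 I)v = 0. First row:
  (15 - 23.0902)·v_x + (-5)·v_y = 0, i.e. (-8.0902)·v_x + (-5)·v_y = 0,
  so v ∝ (b, λ_1 - a) = (-5, 8.0902); multiply by -1 so the first entry is positive: u = (5, -8.0902).
  ||u|| = √((5)² + (-8.0902)²) = √(90.4508) ≈ 9.5106,
  v_1 = u/||u|| ≈ (0.5257, -0.8507) (||v_1|| = 1).

λ_1 = 23.0902,  λ_2 = 11.9098;  v_1 ≈ (0.5257, -0.8507)


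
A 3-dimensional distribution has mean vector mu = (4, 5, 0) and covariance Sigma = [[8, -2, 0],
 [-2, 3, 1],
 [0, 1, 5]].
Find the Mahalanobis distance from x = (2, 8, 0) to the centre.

Step 1 — centre the observation: (x - mu) = (-2, 3, 0).

Step 2 — invert Sigma (cofactor / det for 3×3, or solve directly):
  Sigma^{-1} = [[0.1522, 0.1087, -0.0217],
 [0.1087, 0.4348, -0.087],
 [-0.0217, -0.087, 0.2174]].

Step 3 — form the quadratic (x - mu)^T · Sigma^{-1} · (x - mu):
  Sigma^{-1} · (x - mu) = (0.0217, 1.087, -0.2174).
  (x - mu)^T · [Sigma^{-1} · (x - mu)] = (-2)·(0.0217) + (3)·(1.087) + (0)·(-0.2174) = 3.2174.

Step 4 — take square root: d = √(3.2174) ≈ 1.7937.

d(x, mu) = √(3.2174) ≈ 1.7937


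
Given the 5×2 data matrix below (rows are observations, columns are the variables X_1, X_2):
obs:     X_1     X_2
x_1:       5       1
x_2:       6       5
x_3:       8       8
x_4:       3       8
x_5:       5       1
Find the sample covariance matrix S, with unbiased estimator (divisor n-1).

Step 1 — column means:
  mean(X_1) = (5 + 6 + 8 + 3 + 5) / 5 = 27/5 = 5.4
  mean(X_2) = (1 + 5 + 8 + 8 + 1) / 5 = 23/5 = 4.6

Step 2 — sample covariance S[i,j] = (1/(n-1)) · Σ_k (x_{k,i} - mean_i) · (x_{k,j} - mean_j), with n-1 = 4.
  S[X_1,X_1] = ((-0.4)·(-0.4) + (0.6)·(0.6) + (2.6)·(2.6) + (-2.4)·(-2.4) + (-0.4)·(-0.4)) / 4 = 13.2/4 = 3.3
  S[X_1,X_2] = ((-0.4)·(-3.6) + (0.6)·(0.4) + (2.6)·(3.4) + (-2.4)·(3.4) + (-0.4)·(-3.6)) / 4 = 3.8/4 = 0.95
  S[X_2,X_2] = ((-3.6)·(-3.6) + (0.4)·(0.4) + (3.4)·(3.4) + (3.4)·(3.4) + (-3.6)·(-3.6)) / 4 = 49.2/4 = 12.3

S is symmetric (S[j,i] = S[i,j]). Assembling:

S = [[3.3, 0.95],
 [0.95, 12.3]]


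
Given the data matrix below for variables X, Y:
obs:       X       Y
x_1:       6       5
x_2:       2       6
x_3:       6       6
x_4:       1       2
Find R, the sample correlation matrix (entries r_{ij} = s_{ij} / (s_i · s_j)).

Step 1 — column means:
  mean(X) = (6 + 2 + 6 + 1) / 4 = 15/4 = 3.75
  mean(Y) = (5 + 6 + 6 + 2) / 4 = 19/4 = 4.75

Step 2 — sample variances and covariances s[i,j] = (1/(n-1)) · Σ_k (x_{k,i} - mean_i) · (x_{k,j} - mean_j), with n-1 = 3:
  s[X,X] = ((2.25)·(2.25) + (-1.75)·(-1.75) + (2.25)·(2.25) + (-2.75)·(-2.75)) / 3 = 20.75/3 = 6.9167
  s[X,Y] = ((2.25)·(0.25) + (-1.75)·(1.25) + (2.25)·(1.25) + (-2.75)·(-2.75)) / 3 = 8.75/3 = 2.9167
  s[Y,Y] = ((0.25)·(0.25) + (1.25)·(1.25) + (1.25)·(1.25) + (-2.75)·(-2.75)) / 3 = 10.75/3 = 3.5833
  Sample standard deviations s_i = √(s[i,i]):
  s(X) = √(6.9167) = 2.63
  s(Y) = √(3.5833) = 1.893

Step 3 — r_{ij} = s_{ij} / (s_i · s_j):
  r[X,X] = 1 (diagonal).
  r[X,Y] = 2.9167 / (2.63 · 1.893) = 2.9167 / 4.9784 = 0.5859
  r[Y,Y] = 1 (diagonal).

R is symmetric with unit diagonal. Assembling:

R = [[1, 0.5859],
 [0.5859, 1]]


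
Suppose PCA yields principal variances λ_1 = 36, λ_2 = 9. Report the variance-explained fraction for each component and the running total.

Step 1 — total variance = trace(Sigma) = Σ λ_i = 36 + 9 = 45.

Step 2 — fraction explained by component i = λ_i / Σ λ:
  PC1: 36/45 = 0.8
  PC2: 9/45 = 0.2

Step 3 — cumulative fraction after k components = (λ_1 + ... + λ_k) / Σ λ:
  k = 1: 36/45 = 0.8
  k = 2: (36 + 9)/45 = 45/45 = 1

Summary (fraction, with percent):

explained: PC1 0.8 (80%), PC2 0.2 (20%);  cumulative: 0.8, 1


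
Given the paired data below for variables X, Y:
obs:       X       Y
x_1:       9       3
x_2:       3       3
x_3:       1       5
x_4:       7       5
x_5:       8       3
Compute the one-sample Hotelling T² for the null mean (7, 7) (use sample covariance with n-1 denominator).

Step 1 — sample mean vector:
  mean(X) = (9 + 3 + 1 + 7 + 8) / 5 = 28/5 = 5.6
  mean(Y) = (3 + 3 + 5 + 5 + 3) / 5 = 19/5 = 3.8
  x̄ = (5.6, 3.8),  deviation x̄ - mu_0 = (5.6, 3.8) - (7, 7) = (-1.4, -3.2).

Step 2 — sample covariance matrix, S[i,j] = (1/(n-1)) · Σ_k (x_{k,i} - mean_i) · (x_{k,j} - mean_j), divisor n-1 = 4:
  S[X,X] = ((3.4)·(3.4) + (-2.6)·(-2.6) + (-4.6)·(-4.6) + (1.4)·(1.4) + (2.4)·(2.4)) / 4 = 47.2/4 = 11.8
  S[X,Y] = ((3.4)·(-0.8) + (-2.6)·(-0.8) + (-4.6)·(1.2) + (1.4)·(1.2) + (2.4)·(-0.8)) / 4 = -6.4/4 = -1.6
  S[Y,Y] = ((-0.8)·(-0.8) + (-0.8)·(-0.8) + (1.2)·(1.2) + (1.2)·(1.2) + (-0.8)·(-0.8)) / 4 = 4.8/4 = 1.2
  S = [[11.8, -1.6],
 [-1.6, 1.2]].

Step 3 — invert S. det(S) = 11.8·1.2 - (-1.6)² = 11.6.
  S^{-1} = (1/det) · [[d, -b], [-b, a]] = [[0.1034, 0.1379],
 [0.1379, 1.0172]].

Step 4 — quadratic form (x̄ - mu_0)^T · S^{-1} · (x̄ - mu_0):
  S^{-1} · (x̄ - mu_0) = (-0.5862, -3.4483),
  (x̄ - mu_0)^T · [...] = (-1.4)·(-0.5862) + (-3.2)·(-3.4483) = 11.8552.

Step 5 — scale by n: T² = 5 · 11.8552 = 59.2759.

T² ≈ 59.2759


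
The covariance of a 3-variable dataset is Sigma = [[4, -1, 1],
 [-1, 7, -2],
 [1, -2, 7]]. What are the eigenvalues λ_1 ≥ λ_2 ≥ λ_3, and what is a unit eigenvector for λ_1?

Step 1 — characteristic polynomial p(λ) = det(λI - Sigma) = λ³ - tr·λ² + c_1·λ - det, where tr = trace, c_1 = sum of the principal 2×2 minors, det = det(Sigma):
  tr = 4 + 7 + 7 = 18,
  c_1 = (4·7 - (-1)²) + (4·7 - (1)²) + (7·7 - (-2)²) = 27 + 27 + 45 = 99,
  det = 4·(7·7 - (-2)²) - (-1)·((-1)·7 - (-2)·(1)) + (1)·((-1)·(-2) - 7·(1)) = 4·(45) - (-1)·(-5) + (1)·(-5) = 170.
  So p(λ) = λ³ - 18λ² + 99λ - 170.
Step 2 — look for an integer root (rational root theorem: any rational root is an integer divisor of 170). Testing λ = 5:
  p(5) = 125 - 450 + 495 - 170 = 0  ✓
  Dividing out (λ - 5): p(λ) = (λ - 5)(λ² - 13λ + 34).
Step 3 — remaining eigenvalues from the quadratic λ² - 13λ + 34 = 0:
  Δ = 13² - 4·34 = 169 - 136 = 33,  λ = (13 ± √33)/2 = (13 ± 5.7446)/2 ≈ 9.3723 or 3.6277.
  Sorted: λ_1 = 9.3723,  λ_2 = 5,  λ_3 = 3.6277  (check: sum = 18 = tr ✓).

Step 4 — unit eigenvector for λ_1 ≈ 9.3723: v spans the null space of (Sigma - λ_1 I), whose rows are
  r_1 = (-5.3723, -1, 1),  r_2 = (-1, -2.3723, -2),  r_3 = (1, -2, -2.3723).
  v is orthogonal to every row, so take v ∝ r_1 × r_2 = ((-1)·(-2) - (1)·(-2.3723), (1)·(-1) - (-5.3723)·(-2), (-5.3723)·(-2.3723) - (-1)·(-1)) ≈ (4.3723, -11.7446, 11.7446).
  Let u = (4.3723, -11.7446, 11.7446).
  ||u|| = √((4.3723)² + (-11.7446)² + (11.7446)²) = √(294.9863) ≈ 17.1752,  v_1 = u/||u|| ≈ (0.2546, -0.6838, 0.6838) (||v_1|| = 1).

λ_1 = 9.3723,  λ_2 = 5,  λ_3 = 3.6277;  v_1 ≈ (0.2546, -0.6838, 0.6838)


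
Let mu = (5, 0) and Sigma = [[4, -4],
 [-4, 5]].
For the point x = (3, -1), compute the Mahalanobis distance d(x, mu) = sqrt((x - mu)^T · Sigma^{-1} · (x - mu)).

Step 1 — centre the observation: (x - mu) = (-2, -1).

Step 2 — invert Sigma. det(Sigma) = 4·5 - (-4)² = 4.
  Sigma^{-1} = (1/det) · [[d, -b], [-b, a]] = [[1.25, 1],
 [1, 1]].

Step 3 — form the quadratic (x - mu)^T · Sigma^{-1} · (x - mu):
  Sigma^{-1} · (x - mu) = (-3.5, -3).
  (x - mu)^T · [Sigma^{-1} · (x - mu)] = (-2)·(-3.5) + (-1)·(-3) = 10.

Step 4 — take square root: d = √(10) ≈ 3.1623.

d(x, mu) = √(10) ≈ 3.1623


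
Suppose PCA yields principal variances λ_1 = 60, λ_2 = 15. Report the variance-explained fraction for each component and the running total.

Step 1 — total variance = trace(Sigma) = Σ λ_i = 60 + 15 = 75.

Step 2 — fraction explained by component i = λ_i / Σ λ:
  PC1: 60/75 = 0.8
  PC2: 15/75 = 0.2

Step 3 — cumulative fraction after k components = (λ_1 + ... + λ_k) / Σ λ:
  k = 1: 60/75 = 0.8
  k = 2: (60 + 15)/75 = 75/75 = 1

Summary (fraction, with percent):

explained: PC1 0.8 (80%), PC2 0.2 (20%);  cumulative: 0.8, 1


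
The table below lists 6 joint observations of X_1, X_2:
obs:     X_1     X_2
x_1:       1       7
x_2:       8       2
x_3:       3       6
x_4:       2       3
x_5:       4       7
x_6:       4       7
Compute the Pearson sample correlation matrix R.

Step 1 — column means:
  mean(X_1) = (1 + 8 + 3 + 2 + 4 + 4) / 6 = 22/6 = 3.6667
  mean(X_2) = (7 + 2 + 6 + 3 + 7 + 7) / 6 = 32/6 = 5.3333

Step 2 — sample variances and covariances s[i,j] = (1/(n-1)) · Σ_k (x_{k,i} - mean_i) · (x_{k,j} - mean_j), with n-1 = 5:
  s[X_1,X_1] = ((-2.6667)·(-2.6667) + (4.3333)·(4.3333) + (-0.6667)·(-0.6667) + (-1.6667)·(-1.6667) + (0.3333)·(0.3333) + (0.3333)·(0.3333)) / 5 = 29.3333/5 = 5.8667
  s[X_1,X_2] = ((-2.6667)·(1.6667) + (4.3333)·(-3.3333) + (-0.6667)·(0.6667) + (-1.6667)·(-2.3333) + (0.3333)·(1.6667) + (0.3333)·(1.6667)) / 5 = -14.3333/5 = -2.8667
  s[X_2,X_2] = ((1.6667)·(1.6667) + (-3.3333)·(-3.3333) + (0.6667)·(0.6667) + (-2.3333)·(-2.3333) + (1.6667)·(1.6667) + (1.6667)·(1.6667)) / 5 = 25.3333/5 = 5.0667
  Sample standard deviations s_i = √(s[i,i]):
  s(X_1) = √(5.8667) = 2.4221
  s(X_2) = √(5.0667) = 2.2509

Step 3 — r_{ij} = s_{ij} / (s_i · s_j):
  r[X_1,X_1] = 1 (diagonal).
  r[X_1,X_2] = -2.8667 / (2.4221 · 2.2509) = -2.8667 / 5.452 = -0.5258
  r[X_2,X_2] = 1 (diagonal).

R is symmetric with unit diagonal. Assembling:

R = [[1, -0.5258],
 [-0.5258, 1]]


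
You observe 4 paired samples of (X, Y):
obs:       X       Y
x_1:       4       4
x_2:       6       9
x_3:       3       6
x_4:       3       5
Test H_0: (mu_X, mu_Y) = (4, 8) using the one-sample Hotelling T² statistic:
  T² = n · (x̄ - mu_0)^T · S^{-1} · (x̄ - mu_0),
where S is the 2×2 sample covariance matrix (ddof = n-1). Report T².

Step 1 — sample mean vector:
  mean(X) = (4 + 6 + 3 + 3) / 4 = 16/4 = 4
  mean(Y) = (4 + 9 + 6 + 5) / 4 = 24/4 = 6
  x̄ = (4, 6),  deviation x̄ - mu_0 = (4, 6) - (4, 8) = (0, -2).

Step 2 — sample covariance matrix, S[i,j] = (1/(n-1)) · Σ_k (x_{k,i} - mean_i) · (x_{k,j} - mean_j), divisor n-1 = 3:
  S[X,X] = ((0)·(0) + (2)·(2) + (-1)·(-1) + (-1)·(-1)) / 3 = 6/3 = 2
  S[X,Y] = ((0)·(-2) + (2)·(3) + (-1)·(0) + (-1)·(-1)) / 3 = 7/3 = 2.3333
  S[Y,Y] = ((-2)·(-2) + (3)·(3) + (0)·(0) + (-1)·(-1)) / 3 = 14/3 = 4.6667
  S = [[2, 2.3333],
 [2.3333, 4.6667]].

Step 3 — invert S. det(S) = 2·4.6667 - (2.3333)² = 3.8889.
  S^{-1} = (1/det) · [[d, -b], [-b, a]] = [[1.2, -0.6],
 [-0.6, 0.5143]].

Step 4 — quadratic form (x̄ - mu_0)^T · S^{-1} · (x̄ - mu_0):
  S^{-1} · (x̄ - mu_0) = (1.2, -1.0286),
  (x̄ - mu_0)^T · [...] = (0)·(1.2) + (-2)·(-1.0286) = 2.0571.

Step 5 — scale by n: T² = 4 · 2.0571 = 8.2286.

T² ≈ 8.2286


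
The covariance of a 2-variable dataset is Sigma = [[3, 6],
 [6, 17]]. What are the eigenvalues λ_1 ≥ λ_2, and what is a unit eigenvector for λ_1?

Step 1 — characteristic polynomial of 2×2 Sigma:
  det(Sigma - λI) = λ² - trace · λ + det = 0.
  trace = 3 + 17 = 20, det = 3·17 - (6)² = 15.
Step 2 — discriminant:
  Δ = trace² - 4·det = 400 - 60 = 340.
Step 3 — eigenvalues:
  λ = (trace ± √Δ)/2 = (20 ± 18.4391)/2,
  λ_1 = 19.2195,  λ_2 = 0.7805.

Step 4 — unit eigenvector for λ_1: solve (Sigma - λ_1 I)v = 0. First row:
  (3 - 19.2195)·v_x + (6)·v_y = 0, i.e. (-16.2195)·v_x + (6)·v_y = 0,
  so v ∝ (b, λ_1 - a) = (6, 16.2195) = u.
  ||u|| = √((6)² + (16.2195)²) = √(299.0736) ≈ 17.2937,
  v_1 = u/||u|| ≈ (0.3469, 0.9379) (||v_1|| = 1).

λ_1 = 19.2195,  λ_2 = 0.7805;  v_1 ≈ (0.3469, 0.9379)


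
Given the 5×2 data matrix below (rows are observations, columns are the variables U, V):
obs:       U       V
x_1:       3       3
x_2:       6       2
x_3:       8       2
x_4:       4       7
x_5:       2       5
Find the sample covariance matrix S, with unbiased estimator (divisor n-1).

Step 1 — column means:
  mean(U) = (3 + 6 + 8 + 4 + 2) / 5 = 23/5 = 4.6
  mean(V) = (3 + 2 + 2 + 7 + 5) / 5 = 19/5 = 3.8

Step 2 — sample covariance S[i,j] = (1/(n-1)) · Σ_k (x_{k,i} - mean_i) · (x_{k,j} - mean_j), with n-1 = 4.
  S[U,U] = ((-1.6)·(-1.6) + (1.4)·(1.4) + (3.4)·(3.4) + (-0.6)·(-0.6) + (-2.6)·(-2.6)) / 4 = 23.2/4 = 5.8
  S[U,V] = ((-1.6)·(-0.8) + (1.4)·(-1.8) + (3.4)·(-1.8) + (-0.6)·(3.2) + (-2.6)·(1.2)) / 4 = -12.4/4 = -3.1
  S[V,V] = ((-0.8)·(-0.8) + (-1.8)·(-1.8) + (-1.8)·(-1.8) + (3.2)·(3.2) + (1.2)·(1.2)) / 4 = 18.8/4 = 4.7

S is symmetric (S[j,i] = S[i,j]). Assembling:

S = [[5.8, -3.1],
 [-3.1, 4.7]]


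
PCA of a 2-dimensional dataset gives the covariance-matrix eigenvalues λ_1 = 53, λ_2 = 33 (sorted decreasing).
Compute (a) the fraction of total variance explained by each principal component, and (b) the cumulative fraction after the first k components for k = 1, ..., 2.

Step 1 — total variance = trace(Sigma) = Σ λ_i = 53 + 33 = 86.

Step 2 — fraction explained by component i = λ_i / Σ λ:
  PC1: 53/86 = 0.6163
  PC2: 33/86 = 0.3837

Step 3 — cumulative fraction after k components = (λ_1 + ... + λ_k) / Σ λ:
  k = 1: 53/86 = 0.6163
  k = 2: (53 + 33)/86 = 86/86 = 1

Summary (fraction, with percent):

explained: PC1 0.6163 (61.63%), PC2 0.3837 (38.37%);  cumulative: 0.6163, 1


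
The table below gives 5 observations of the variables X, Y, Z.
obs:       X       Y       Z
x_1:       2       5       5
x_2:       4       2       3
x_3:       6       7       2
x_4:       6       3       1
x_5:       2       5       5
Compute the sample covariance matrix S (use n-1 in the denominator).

Step 1 — column means:
  mean(X) = (2 + 4 + 6 + 6 + 2) / 5 = 20/5 = 4
  mean(Y) = (5 + 2 + 7 + 3 + 5) / 5 = 22/5 = 4.4
  mean(Z) = (5 + 3 + 2 + 1 + 5) / 5 = 16/5 = 3.2

Step 2 — sample covariance S[i,j] = (1/(n-1)) · Σ_k (x_{k,i} - mean_i) · (x_{k,j} - mean_j), with n-1 = 4.
  S[X,X] = ((-2)·(-2) + (0)·(0) + (2)·(2) + (2)·(2) + (-2)·(-2)) / 4 = 16/4 = 4
  S[X,Y] = ((-2)·(0.6) + (0)·(-2.4) + (2)·(2.6) + (2)·(-1.4) + (-2)·(0.6)) / 4 = 0/4 = 0
  S[X,Z] = ((-2)·(1.8) + (0)·(-0.2) + (2)·(-1.2) + (2)·(-2.2) + (-2)·(1.8)) / 4 = -14/4 = -3.5
  S[Y,Y] = ((0.6)·(0.6) + (-2.4)·(-2.4) + (2.6)·(2.6) + (-1.4)·(-1.4) + (0.6)·(0.6)) / 4 = 15.2/4 = 3.8
  S[Y,Z] = ((0.6)·(1.8) + (-2.4)·(-0.2) + (2.6)·(-1.2) + (-1.4)·(-2.2) + (0.6)·(1.8)) / 4 = 2.6/4 = 0.65
  S[Z,Z] = ((1.8)·(1.8) + (-0.2)·(-0.2) + (-1.2)·(-1.2) + (-2.2)·(-2.2) + (1.8)·(1.8)) / 4 = 12.8/4 = 3.2

S is symmetric (S[j,i] = S[i,j]). Assembling:

S = [[4, 0, -3.5],
 [0, 3.8, 0.65],
 [-3.5, 0.65, 3.2]]


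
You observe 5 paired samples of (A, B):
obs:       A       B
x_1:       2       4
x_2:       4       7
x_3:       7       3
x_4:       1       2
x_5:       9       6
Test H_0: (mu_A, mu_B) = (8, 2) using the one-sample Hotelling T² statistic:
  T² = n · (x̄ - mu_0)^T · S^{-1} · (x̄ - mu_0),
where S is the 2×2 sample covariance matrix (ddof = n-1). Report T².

Step 1 — sample mean vector:
  mean(A) = (2 + 4 + 7 + 1 + 9) / 5 = 23/5 = 4.6
  mean(B) = (4 + 7 + 3 + 2 + 6) / 5 = 22/5 = 4.4
  x̄ = (4.6, 4.4),  deviation x̄ - mu_0 = (4.6, 4.4) - (8, 2) = (-3.4, 2.4).

Step 2 — sample covariance matrix, S[i,j] = (1/(n-1)) · Σ_k (x_{k,i} - mean_i) · (x_{k,j} - mean_j), divisor n-1 = 4:
  S[A,A] = ((-2.6)·(-2.6) + (-0.6)·(-0.6) + (2.4)·(2.4) + (-3.6)·(-3.6) + (4.4)·(4.4)) / 4 = 45.2/4 = 11.3
  S[A,B] = ((-2.6)·(-0.4) + (-0.6)·(2.6) + (2.4)·(-1.4) + (-3.6)·(-2.4) + (4.4)·(1.6)) / 4 = 11.8/4 = 2.95
  S[B,B] = ((-0.4)·(-0.4) + (2.6)·(2.6) + (-1.4)·(-1.4) + (-2.4)·(-2.4) + (1.6)·(1.6)) / 4 = 17.2/4 = 4.3
  S = [[11.3, 2.95],
 [2.95, 4.3]].

Step 3 — invert S. det(S) = 11.3·4.3 - (2.95)² = 39.8875.
  S^{-1} = (1/det) · [[d, -b], [-b, a]] = [[0.1078, -0.074],
 [-0.074, 0.2833]].

Step 4 — quadratic form (x̄ - mu_0)^T · S^{-1} · (x̄ - mu_0):
  S^{-1} · (x̄ - mu_0) = (-0.544, 0.9314),
  (x̄ - mu_0)^T · [...] = (-3.4)·(-0.544) + (2.4)·(0.9314) = 4.085.

Step 5 — scale by n: T² = 5 · 4.085 = 20.4249.

T² ≈ 20.4249


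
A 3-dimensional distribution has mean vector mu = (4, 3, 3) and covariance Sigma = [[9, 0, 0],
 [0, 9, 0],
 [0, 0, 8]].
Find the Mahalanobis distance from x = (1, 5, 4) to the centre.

Step 1 — centre the observation: (x - mu) = (-3, 2, 1).

Step 2 — invert Sigma (cofactor / det for 3×3, or solve directly):
  Sigma^{-1} = [[0.1111, 0, 0],
 [0, 0.1111, 0],
 [0, 0, 0.125]].

Step 3 — form the quadratic (x - mu)^T · Sigma^{-1} · (x - mu):
  Sigma^{-1} · (x - mu) = (-0.3333, 0.2222, 0.125).
  (x - mu)^T · [Sigma^{-1} · (x - mu)] = (-3)·(-0.3333) + (2)·(0.2222) + (1)·(0.125) = 1.5694.

Step 4 — take square root: d = √(1.5694) ≈ 1.2528.

d(x, mu) = √(1.5694) ≈ 1.2528


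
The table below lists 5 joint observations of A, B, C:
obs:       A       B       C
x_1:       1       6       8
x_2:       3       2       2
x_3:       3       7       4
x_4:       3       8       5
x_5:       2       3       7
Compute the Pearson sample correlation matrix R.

Step 1 — column means:
  mean(A) = (1 + 3 + 3 + 3 + 2) / 5 = 12/5 = 2.4
  mean(B) = (6 + 2 + 7 + 8 + 3) / 5 = 26/5 = 5.2
  mean(C) = (8 + 2 + 4 + 5 + 7) / 5 = 26/5 = 5.2

Step 2 — sample variances and covariances s[i,j] = (1/(n-1)) · Σ_k (x_{k,i} - mean_i) · (x_{k,j} - mean_j), with n-1 = 4:
  s[A,A] = ((-1.4)·(-1.4) + (0.6)·(0.6) + (0.6)·(0.6) + (0.6)·(0.6) + (-0.4)·(-0.4)) / 4 = 3.2/4 = 0.8
  s[A,B] = ((-1.4)·(0.8) + (0.6)·(-3.2) + (0.6)·(1.8) + (0.6)·(2.8) + (-0.4)·(-2.2)) / 4 = 0.6/4 = 0.15
  s[A,C] = ((-1.4)·(2.8) + (0.6)·(-3.2) + (0.6)·(-1.2) + (0.6)·(-0.2) + (-0.4)·(1.8)) / 4 = -7.4/4 = -1.85
  s[B,B] = ((0.8)·(0.8) + (-3.2)·(-3.2) + (1.8)·(1.8) + (2.8)·(2.8) + (-2.2)·(-2.2)) / 4 = 26.8/4 = 6.7
  s[B,C] = ((0.8)·(2.8) + (-3.2)·(-3.2) + (1.8)·(-1.2) + (2.8)·(-0.2) + (-2.2)·(1.8)) / 4 = 5.8/4 = 1.45
  s[C,C] = ((2.8)·(2.8) + (-3.2)·(-3.2) + (-1.2)·(-1.2) + (-0.2)·(-0.2) + (1.8)·(1.8)) / 4 = 22.8/4 = 5.7
  Sample standard deviations s_i = √(s[i,i]):
  s(A) = √(0.8) = 0.8944
  s(B) = √(6.7) = 2.5884
  s(C) = √(5.7) = 2.3875

Step 3 — r_{ij} = s_{ij} / (s_i · s_j):
  r[A,A] = 1 (diagonal).
  r[A,B] = 0.15 / (0.8944 · 2.5884) = 0.15 / 2.3152 = 0.0648
  r[A,C] = -1.85 / (0.8944 · 2.3875) = -1.85 / 2.1354 = -0.8663
  r[B,B] = 1 (diagonal).
  r[B,C] = 1.45 / (2.5884 · 2.3875) = 1.45 / 6.1798 = 0.2346
  r[C,C] = 1 (diagonal).

R is symmetric with unit diagonal. Assembling:

R = [[1, 0.0648, -0.8663],
 [0.0648, 1, 0.2346],
 [-0.8663, 0.2346, 1]]


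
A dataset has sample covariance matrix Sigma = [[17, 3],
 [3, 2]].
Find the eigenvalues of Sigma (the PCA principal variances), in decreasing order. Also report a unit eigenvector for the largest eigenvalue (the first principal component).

Step 1 — characteristic polynomial of 2×2 Sigma:
  det(Sigma - λI) = λ² - trace · λ + det = 0.
  trace = 17 + 2 = 19, det = 17·2 - (3)² = 25.
Step 2 — discriminant:
  Δ = trace² - 4·det = 361 - 100 = 261.
Step 3 — eigenvalues:
  λ = (trace ± √Δ)/2 = (19 ± 16.1555)/2,
  λ_1 = 17.5777,  λ_2 = 1.4223.

Step 4 — unit eigenvector for λ_1: solve (Sigma - λ_1 I)v = 0. First row:
  (17 - 17.5777)·v_x + (3)·v_y = 0, i.e. (-0.5777)·v_x + (3)·v_y = 0,
  so v ∝ (b, λ_1 - a) = (3, 0.5777) = u.
  ||u|| = √((3)² + (0.5777)²) = √(9.3338) ≈ 3.0551,
  v_1 = u/||u|| ≈ (0.982, 0.1891) (||v_1|| = 1).

λ_1 = 17.5777,  λ_2 = 1.4223;  v_1 ≈ (0.982, 0.1891)


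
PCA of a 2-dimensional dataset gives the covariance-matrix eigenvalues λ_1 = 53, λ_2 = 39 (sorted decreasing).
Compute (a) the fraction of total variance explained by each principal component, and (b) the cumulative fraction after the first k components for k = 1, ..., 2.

Step 1 — total variance = trace(Sigma) = Σ λ_i = 53 + 39 = 92.

Step 2 — fraction explained by component i = λ_i / Σ λ:
  PC1: 53/92 = 0.5761
  PC2: 39/92 = 0.4239

Step 3 — cumulative fraction after k components = (λ_1 + ... + λ_k) / Σ λ:
  k = 1: 53/92 = 0.5761
  k = 2: (53 + 39)/92 = 92/92 = 1

Summary (fraction, with percent):

explained: PC1 0.5761 (57.61%), PC2 0.4239 (42.39%);  cumulative: 0.5761, 1


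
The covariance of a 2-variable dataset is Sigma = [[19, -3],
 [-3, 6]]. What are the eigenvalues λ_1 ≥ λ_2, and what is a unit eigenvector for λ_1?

Step 1 — characteristic polynomial of 2×2 Sigma:
  det(Sigma - λI) = λ² - trace · λ + det = 0.
  trace = 19 + 6 = 25, det = 19·6 - (-3)² = 105.
Step 2 — discriminant:
  Δ = trace² - 4·det = 625 - 420 = 205.
Step 3 — eigenvalues:
  λ = (trace ± √Δ)/2 = (25 ± 14.3178)/2,
  λ_1 = 19.6589,  λ_2 = 5.3411.

Step 4 — unit eigenvector for λ_1: solve (Sigma - λ_1 I)v = 0. First row:
  (19 - 19.6589)·v_x + (-3)·v_y = 0, i.e. (-0.6589)·v_x + (-3)·v_y = 0,
  so v ∝ (b, λ_1 - a) = (-3, 0.6589); multiply by -1 so the first entry is positive: u = (3, -0.6589).
  ||u|| = √((3)² + (-0.6589)²) = √(9.4342) ≈ 3.0715,
  v_1 = u/||u|| ≈ (0.9767, -0.2145) (||v_1|| = 1).

λ_1 = 19.6589,  λ_2 = 5.3411;  v_1 ≈ (0.9767, -0.2145)


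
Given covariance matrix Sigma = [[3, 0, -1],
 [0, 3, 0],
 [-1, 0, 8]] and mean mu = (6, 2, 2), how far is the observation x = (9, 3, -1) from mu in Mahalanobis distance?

Step 1 — centre the observation: (x - mu) = (3, 1, -3).

Step 2 — invert Sigma (cofactor / det for 3×3, or solve directly):
  Sigma^{-1} = [[0.3478, 0, 0.0435],
 [0, 0.3333, 0],
 [0.0435, 0, 0.1304]].

Step 3 — form the quadratic (x - mu)^T · Sigma^{-1} · (x - mu):
  Sigma^{-1} · (x - mu) = (0.913, 0.3333, -0.2609).
  (x - mu)^T · [Sigma^{-1} · (x - mu)] = (3)·(0.913) + (1)·(0.3333) + (-3)·(-0.2609) = 3.8551.

Step 4 — take square root: d = √(3.8551) ≈ 1.9634.

d(x, mu) = √(3.8551) ≈ 1.9634


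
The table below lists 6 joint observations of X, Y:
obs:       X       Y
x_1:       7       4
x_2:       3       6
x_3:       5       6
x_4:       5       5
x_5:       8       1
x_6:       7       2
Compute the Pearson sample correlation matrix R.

Step 1 — column means:
  mean(X) = (7 + 3 + 5 + 5 + 8 + 7) / 6 = 35/6 = 5.8333
  mean(Y) = (4 + 6 + 6 + 5 + 1 + 2) / 6 = 24/6 = 4

Step 2 — sample variances and covariances s[i,j] = (1/(n-1)) · Σ_k (x_{k,i} - mean_i) · (x_{k,j} - mean_j), with n-1 = 5:
  s[X,X] = ((1.1667)·(1.1667) + (-2.8333)·(-2.8333) + (-0.8333)·(-0.8333) + (-0.8333)·(-0.8333) + (2.1667)·(2.1667) + (1.1667)·(1.1667)) / 5 = 16.8333/5 = 3.3667
  s[X,Y] = ((1.1667)·(0) + (-2.8333)·(2) + (-0.8333)·(2) + (-0.8333)·(1) + (2.1667)·(-3) + (1.1667)·(-2)) / 5 = -17/5 = -3.4
  s[Y,Y] = ((0)·(0) + (2)·(2) + (2)·(2) + (1)·(1) + (-3)·(-3) + (-2)·(-2)) / 5 = 22/5 = 4.4
  Sample standard deviations s_i = √(s[i,i]):
  s(X) = √(3.3667) = 1.8348
  s(Y) = √(4.4) = 2.0976

Step 3 — r_{ij} = s_{ij} / (s_i · s_j):
  r[X,X] = 1 (diagonal).
  r[X,Y] = -3.4 / (1.8348 · 2.0976) = -3.4 / 3.8488 = -0.8834
  r[Y,Y] = 1 (diagonal).

R is symmetric with unit diagonal. Assembling:

R = [[1, -0.8834],
 [-0.8834, 1]]


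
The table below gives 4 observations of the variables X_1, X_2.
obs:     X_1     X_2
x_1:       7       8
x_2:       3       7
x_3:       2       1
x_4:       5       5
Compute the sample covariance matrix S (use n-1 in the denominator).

Step 1 — column means:
  mean(X_1) = (7 + 3 + 2 + 5) / 4 = 17/4 = 4.25
  mean(X_2) = (8 + 7 + 1 + 5) / 4 = 21/4 = 5.25

Step 2 — sample covariance S[i,j] = (1/(n-1)) · Σ_k (x_{k,i} - mean_i) · (x_{k,j} - mean_j), with n-1 = 3.
  S[X_1,X_1] = ((2.75)·(2.75) + (-1.25)·(-1.25) + (-2.25)·(-2.25) + (0.75)·(0.75)) / 3 = 14.75/3 = 4.9167
  S[X_1,X_2] = ((2.75)·(2.75) + (-1.25)·(1.75) + (-2.25)·(-4.25) + (0.75)·(-0.25)) / 3 = 14.75/3 = 4.9167
  S[X_2,X_2] = ((2.75)·(2.75) + (1.75)·(1.75) + (-4.25)·(-4.25) + (-0.25)·(-0.25)) / 3 = 28.75/3 = 9.5833

S is symmetric (S[j,i] = S[i,j]). Assembling:

S = [[4.9167, 4.9167],
 [4.9167, 9.5833]]


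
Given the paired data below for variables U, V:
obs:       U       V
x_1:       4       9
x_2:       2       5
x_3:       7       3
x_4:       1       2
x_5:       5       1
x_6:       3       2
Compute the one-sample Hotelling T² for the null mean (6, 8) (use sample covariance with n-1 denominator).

Step 1 — sample mean vector:
  mean(U) = (4 + 2 + 7 + 1 + 5 + 3) / 6 = 22/6 = 3.6667
  mean(V) = (9 + 5 + 3 + 2 + 1 + 2) / 6 = 22/6 = 3.6667
  x̄ = (3.6667, 3.6667),  deviation x̄ - mu_0 = (3.6667, 3.6667) - (6, 8) = (-2.3333, -4.3333).

Step 2 — sample covariance matrix, S[i,j] = (1/(n-1)) · Σ_k (x_{k,i} - mean_i) · (x_{k,j} - mean_j), divisor n-1 = 5:
  S[U,U] = ((0.3333)·(0.3333) + (-1.6667)·(-1.6667) + (3.3333)·(3.3333) + (-2.6667)·(-2.6667) + (1.3333)·(1.3333) + (-0.6667)·(-0.6667)) / 5 = 23.3333/5 = 4.6667
  S[U,V] = ((0.3333)·(5.3333) + (-1.6667)·(1.3333) + (3.3333)·(-0.6667) + (-2.6667)·(-1.6667) + (1.3333)·(-2.6667) + (-0.6667)·(-1.6667)) / 5 = -0.6667/5 = -0.1333
  S[V,V] = ((5.3333)·(5.3333) + (1.3333)·(1.3333) + (-0.6667)·(-0.6667) + (-1.6667)·(-1.6667) + (-2.6667)·(-2.6667) + (-1.6667)·(-1.6667)) / 5 = 43.3333/5 = 8.6667
  S = [[4.6667, -0.1333],
 [-0.1333, 8.6667]].

Step 3 — invert S. det(S) = 4.6667·8.6667 - (-0.1333)² = 40.4267.
  S^{-1} = (1/det) · [[d, -b], [-b, a]] = [[0.2144, 0.0033],
 [0.0033, 0.1154]].

Step 4 — quadratic form (x̄ - mu_0)^T · S^{-1} · (x̄ - mu_0):
  S^{-1} · (x̄ - mu_0) = (-0.5145, -0.5079),
  (x̄ - mu_0)^T · [...] = (-2.3333)·(-0.5145) + (-4.3333)·(-0.5079) = 3.4015.

Step 5 — scale by n: T² = 6 · 3.4015 = 20.409.

T² ≈ 20.409


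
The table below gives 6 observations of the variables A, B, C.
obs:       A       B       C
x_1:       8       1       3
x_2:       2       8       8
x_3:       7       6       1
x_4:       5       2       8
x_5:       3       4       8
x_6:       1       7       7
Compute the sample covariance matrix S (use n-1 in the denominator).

Step 1 — column means:
  mean(A) = (8 + 2 + 7 + 5 + 3 + 1) / 6 = 26/6 = 4.3333
  mean(B) = (1 + 8 + 6 + 2 + 4 + 7) / 6 = 28/6 = 4.6667
  mean(C) = (3 + 8 + 1 + 8 + 8 + 7) / 6 = 35/6 = 5.8333

Step 2 — sample covariance S[i,j] = (1/(n-1)) · Σ_k (x_{k,i} - mean_i) · (x_{k,j} - mean_j), with n-1 = 5.
  S[A,A] = ((3.6667)·(3.6667) + (-2.3333)·(-2.3333) + (2.6667)·(2.6667) + (0.6667)·(0.6667) + (-1.3333)·(-1.3333) + (-3.3333)·(-3.3333)) / 5 = 39.3333/5 = 7.8667
  S[A,B] = ((3.6667)·(-3.6667) + (-2.3333)·(3.3333) + (2.6667)·(1.3333) + (0.6667)·(-2.6667) + (-1.3333)·(-0.6667) + (-3.3333)·(2.3333)) / 5 = -26.3333/5 = -5.2667
  S[A,C] = ((3.6667)·(-2.8333) + (-2.3333)·(2.1667) + (2.6667)·(-4.8333) + (0.6667)·(2.1667) + (-1.3333)·(2.1667) + (-3.3333)·(1.1667)) / 5 = -33.6667/5 = -6.7333
  S[B,B] = ((-3.6667)·(-3.6667) + (3.3333)·(3.3333) + (1.3333)·(1.3333) + (-2.6667)·(-2.6667) + (-0.6667)·(-0.6667) + (2.3333)·(2.3333)) / 5 = 39.3333/5 = 7.8667
  S[B,C] = ((-3.6667)·(-2.8333) + (3.3333)·(2.1667) + (1.3333)·(-4.8333) + (-2.6667)·(2.1667) + (-0.6667)·(2.1667) + (2.3333)·(1.1667)) / 5 = 6.6667/5 = 1.3333
  S[C,C] = ((-2.8333)·(-2.8333) + (2.1667)·(2.1667) + (-4.8333)·(-4.8333) + (2.1667)·(2.1667) + (2.1667)·(2.1667) + (1.1667)·(1.1667)) / 5 = 46.8333/5 = 9.3667

S is symmetric (S[j,i] = S[i,j]). Assembling:

S = [[7.8667, -5.2667, -6.7333],
 [-5.2667, 7.8667, 1.3333],
 [-6.7333, 1.3333, 9.3667]]


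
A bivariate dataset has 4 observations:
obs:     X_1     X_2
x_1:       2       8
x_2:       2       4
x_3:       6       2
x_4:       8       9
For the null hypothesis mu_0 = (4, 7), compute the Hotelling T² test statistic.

Step 1 — sample mean vector:
  mean(X_1) = (2 + 2 + 6 + 8) / 4 = 18/4 = 4.5
  mean(X_2) = (8 + 4 + 2 + 9) / 4 = 23/4 = 5.75
  x̄ = (4.5, 5.75),  deviation x̄ - mu_0 = (4.5, 5.75) - (4, 7) = (0.5, -1.25).

Step 2 — sample covariance matrix, S[i,j] = (1/(n-1)) · Σ_k (x_{k,i} - mean_i) · (x_{k,j} - mean_j), divisor n-1 = 3:
  S[X_1,X_1] = ((-2.5)·(-2.5) + (-2.5)·(-2.5) + (1.5)·(1.5) + (3.5)·(3.5)) / 3 = 27/3 = 9
  S[X_1,X_2] = ((-2.5)·(2.25) + (-2.5)·(-1.75) + (1.5)·(-3.75) + (3.5)·(3.25)) / 3 = 4.5/3 = 1.5
  S[X_2,X_2] = ((2.25)·(2.25) + (-1.75)·(-1.75) + (-3.75)·(-3.75) + (3.25)·(3.25)) / 3 = 32.75/3 = 10.9167
  S = [[9, 1.5],
 [1.5, 10.9167]].

Step 3 — invert S. det(S) = 9·10.9167 - (1.5)² = 96.
  S^{-1} = (1/det) · [[d, -b], [-b, a]] = [[0.1137, -0.0156],
 [-0.0156, 0.0938]].

Step 4 — quadratic form (x̄ - mu_0)^T · S^{-1} · (x̄ - mu_0):
  S^{-1} · (x̄ - mu_0) = (0.0764, -0.125),
  (x̄ - mu_0)^T · [...] = (0.5)·(0.0764) + (-1.25)·(-0.125) = 0.1944.

Step 5 — scale by n: T² = 4 · 0.1944 = 0.7778.

T² ≈ 0.7778


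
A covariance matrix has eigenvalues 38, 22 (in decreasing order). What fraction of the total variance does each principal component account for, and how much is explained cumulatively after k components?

Step 1 — total variance = trace(Sigma) = Σ λ_i = 38 + 22 = 60.

Step 2 — fraction explained by component i = λ_i / Σ λ:
  PC1: 38/60 = 0.6333
  PC2: 22/60 = 0.3667

Step 3 — cumulative fraction after k components = (λ_1 + ... + λ_k) / Σ λ:
  k = 1: 38/60 = 0.6333
  k = 2: (38 + 22)/60 = 60/60 = 1

Summary (fraction, with percent):

explained: PC1 0.6333 (63.33%), PC2 0.3667 (36.67%);  cumulative: 0.6333, 1


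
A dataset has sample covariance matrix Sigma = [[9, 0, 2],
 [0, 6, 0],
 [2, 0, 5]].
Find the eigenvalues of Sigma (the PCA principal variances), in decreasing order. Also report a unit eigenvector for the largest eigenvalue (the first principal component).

Step 1 — characteristic polynomial p(λ) = det(λI - Sigma) = λ³ - tr·λ² + c_1·λ - det, where tr = trace, c_1 = sum of the principal 2×2 minors, det = det(Sigma):
  tr = 9 + 6 + 5 = 20,
  c_1 = (9·6 - (0)²) + (9·5 - (2)²) + (6·5 - (0)²) = 54 + 41 + 30 = 125,
  det = 9·(6·5 - (0)²) - (0)·((0)·5 - (0)·(2)) + (2)·((0)·(0) - 6·(2)) = 9·(30) - (0)·(0) + (2)·(-12) = 246.
  So p(λ) = λ³ - 20λ² + 125λ - 246.
Step 2 — look for an integer root (rational root theorem: any rational root is an integer divisor of 246). Testing λ = 6:
  p(6) = 216 - 720 + 750 - 246 = 0  ✓
  Dividing out (λ - 6): p(λ) = (λ - 6)(λ² - 14λ + 41).
Step 3 — remaining eigenvalues from the quadratic λ² - 14λ + 41 = 0:
  Δ = 14² - 4·41 = 196 - 164 = 32,  λ = (14 ± √32)/2 = (14 ± 5.6569)/2 ≈ 9.8284 or 4.1716.
  Sorted: λ_1 = 9.8284,  λ_2 = 6,  λ_3 = 4.1716  (check: sum = 20 = tr ✓).

Step 4 — unit eigenvector for λ_1 ≈ 9.8284: v spans the null space of (Sigma - λ_1 I), whose rows are
  r_1 = (-0.8284, 0, 2),  r_2 = (0, -3.8284, 0),  r_3 = (2, 0, -4.8284).
  v is orthogonal to every row, so take v ∝ r_1 × r_2 = ((0)·(0) - (2)·(-3.8284), (2)·(0) - (-0.8284)·(0), (-0.8284)·(-3.8284) - (0)·(0)) ≈ (7.6569, 0, 3.1716).
  Let u = (7.6569, 0, 3.1716).
  ||u|| = √((7.6569)² + (0)² + (3.1716)²) = √(68.6863) ≈ 8.2877,  v_1 = u/||u|| ≈ (0.9239, 0, 0.3827) (||v_1|| = 1).

λ_1 = 9.8284,  λ_2 = 6,  λ_3 = 4.1716;  v_1 ≈ (0.9239, 0, 0.3827)


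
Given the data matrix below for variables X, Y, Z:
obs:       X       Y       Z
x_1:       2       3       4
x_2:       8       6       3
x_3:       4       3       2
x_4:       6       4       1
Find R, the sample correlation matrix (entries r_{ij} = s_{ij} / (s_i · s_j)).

Step 1 — column means:
  mean(X) = (2 + 8 + 4 + 6) / 4 = 20/4 = 5
  mean(Y) = (3 + 6 + 3 + 4) / 4 = 16/4 = 4
  mean(Z) = (4 + 3 + 2 + 1) / 4 = 10/4 = 2.5

Step 2 — sample variances and covariances s[i,j] = (1/(n-1)) · Σ_k (x_{k,i} - mean_i) · (x_{k,j} - mean_j), with n-1 = 3:
  s[X,X] = ((-3)·(-3) + (3)·(3) + (-1)·(-1) + (1)·(1)) / 3 = 20/3 = 6.6667
  s[X,Y] = ((-3)·(-1) + (3)·(2) + (-1)·(-1) + (1)·(0)) / 3 = 10/3 = 3.3333
  s[X,Z] = ((-3)·(1.5) + (3)·(0.5) + (-1)·(-0.5) + (1)·(-1.5)) / 3 = -4/3 = -1.3333
  s[Y,Y] = ((-1)·(-1) + (2)·(2) + (-1)·(-1) + (0)·(0)) / 3 = 6/3 = 2
  s[Y,Z] = ((-1)·(1.5) + (2)·(0.5) + (-1)·(-0.5) + (0)·(-1.5)) / 3 = 0/3 = 0
  s[Z,Z] = ((1.5)·(1.5) + (0.5)·(0.5) + (-0.5)·(-0.5) + (-1.5)·(-1.5)) / 3 = 5/3 = 1.6667
  Sample standard deviations s_i = √(s[i,i]):
  s(X) = √(6.6667) = 2.582
  s(Y) = √(2) = 1.4142
  s(Z) = √(1.6667) = 1.291

Step 3 — r_{ij} = s_{ij} / (s_i · s_j):
  r[X,X] = 1 (diagonal).
  r[X,Y] = 3.3333 / (2.582 · 1.4142) = 3.3333 / 3.6515 = 0.9129
  r[X,Z] = -1.3333 / (2.582 · 1.291) = -1.3333 / 3.3333 = -0.4
  r[Y,Y] = 1 (diagonal).
  r[Y,Z] = 0 / (1.4142 · 1.291) = 0 / 1.8257 = 0
  r[Z,Z] = 1 (diagonal).

R is symmetric with unit diagonal. Assembling:

R = [[1, 0.9129, -0.4],
 [0.9129, 1, 0],
 [-0.4, 0, 1]]


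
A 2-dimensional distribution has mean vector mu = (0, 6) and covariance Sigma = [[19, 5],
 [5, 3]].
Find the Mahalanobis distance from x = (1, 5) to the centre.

Step 1 — centre the observation: (x - mu) = (1, -1).

Step 2 — invert Sigma. det(Sigma) = 19·3 - (5)² = 32.
  Sigma^{-1} = (1/det) · [[d, -b], [-b, a]] = [[0.0938, -0.1562],
 [-0.1562, 0.5938]].

Step 3 — form the quadratic (x - mu)^T · Sigma^{-1} · (x - mu):
  Sigma^{-1} · (x - mu) = (0.25, -0.75).
  (x - mu)^T · [Sigma^{-1} · (x - mu)] = (1)·(0.25) + (-1)·(-0.75) = 1.

Step 4 — take square root: d = √(1) ≈ 1.

d(x, mu) = √(1) ≈ 1


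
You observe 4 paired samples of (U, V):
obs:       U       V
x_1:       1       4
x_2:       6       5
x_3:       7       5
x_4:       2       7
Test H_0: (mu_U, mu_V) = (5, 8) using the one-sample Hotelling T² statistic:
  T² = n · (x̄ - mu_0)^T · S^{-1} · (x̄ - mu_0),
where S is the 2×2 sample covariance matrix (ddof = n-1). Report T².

Step 1 — sample mean vector:
  mean(U) = (1 + 6 + 7 + 2) / 4 = 16/4 = 4
  mean(V) = (4 + 5 + 5 + 7) / 4 = 21/4 = 5.25
  x̄ = (4, 5.25),  deviation x̄ - mu_0 = (4, 5.25) - (5, 8) = (-1, -2.75).

Step 2 — sample covariance matrix, S[i,j] = (1/(n-1)) · Σ_k (x_{k,i} - mean_i) · (x_{k,j} - mean_j), divisor n-1 = 3:
  S[U,U] = ((-3)·(-3) + (2)·(2) + (3)·(3) + (-2)·(-2)) / 3 = 26/3 = 8.6667
  S[U,V] = ((-3)·(-1.25) + (2)·(-0.25) + (3)·(-0.25) + (-2)·(1.75)) / 3 = -1/3 = -0.3333
  S[V,V] = ((-1.25)·(-1.25) + (-0.25)·(-0.25) + (-0.25)·(-0.25) + (1.75)·(1.75)) / 3 = 4.75/3 = 1.5833
  S = [[8.6667, -0.3333],
 [-0.3333, 1.5833]].

Step 3 — invert S. det(S) = 8.6667·1.5833 - (-0.3333)² = 13.6111.
  S^{-1} = (1/det) · [[d, -b], [-b, a]] = [[0.1163, 0.0245],
 [0.0245, 0.6367]].

Step 4 — quadratic form (x̄ - mu_0)^T · S^{-1} · (x̄ - mu_0):
  S^{-1} · (x̄ - mu_0) = (-0.1837, -1.7755),
  (x̄ - mu_0)^T · [...] = (-1)·(-0.1837) + (-2.75)·(-1.7755) = 5.0663.

Step 5 — scale by n: T² = 4 · 5.0663 = 20.2653.

T² ≈ 20.2653


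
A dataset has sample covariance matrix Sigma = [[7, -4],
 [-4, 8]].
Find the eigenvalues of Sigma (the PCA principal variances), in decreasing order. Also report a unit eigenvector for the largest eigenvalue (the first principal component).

Step 1 — characteristic polynomial of 2×2 Sigma:
  det(Sigma - λI) = λ² - trace · λ + det = 0.
  trace = 7 + 8 = 15, det = 7·8 - (-4)² = 40.
Step 2 — discriminant:
  Δ = trace² - 4·det = 225 - 160 = 65.
Step 3 — eigenvalues:
  λ = (trace ± √Δ)/2 = (15 ± 8.0623)/2,
  λ_1 = 11.5311,  λ_2 = 3.4689.

Step 4 — unit eigenvector for λ_1: solve (Sigma - λ_1 I)v = 0. First row:
  (7 - 11.5311)·v_x + (-4)·v_y = 0, i.e. (-4.5311)·v_x + (-4)·v_y = 0,
  so v ∝ (b, λ_1 - a) = (-4, 4.5311); multiply by -1 so the first entry is positive: u = (4, -4.5311).
  ||u|| = √((4)² + (-4.5311)²) = √(36.5311) ≈ 6.0441,
  v_1 = u/||u|| ≈ (0.6618, -0.7497) (||v_1|| = 1).

λ_1 = 11.5311,  λ_2 = 3.4689;  v_1 ≈ (0.6618, -0.7497)


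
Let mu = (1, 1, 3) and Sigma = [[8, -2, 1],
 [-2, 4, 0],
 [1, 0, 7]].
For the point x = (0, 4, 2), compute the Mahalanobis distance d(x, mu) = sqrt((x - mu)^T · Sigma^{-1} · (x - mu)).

Step 1 — centre the observation: (x - mu) = (-1, 3, -1).

Step 2 — invert Sigma (cofactor / det for 3×3, or solve directly):
  Sigma^{-1} = [[0.1458, 0.0729, -0.0208],
 [0.0729, 0.2865, -0.0104],
 [-0.0208, -0.0104, 0.1458]].

Step 3 — form the quadratic (x - mu)^T · Sigma^{-1} · (x - mu):
  Sigma^{-1} · (x - mu) = (0.0938, 0.7969, -0.1562).
  (x - mu)^T · [Sigma^{-1} · (x - mu)] = (-1)·(0.0938) + (3)·(0.7969) + (-1)·(-0.1562) = 2.4531.

Step 4 — take square root: d = √(2.4531) ≈ 1.5662.

d(x, mu) = √(2.4531) ≈ 1.5662


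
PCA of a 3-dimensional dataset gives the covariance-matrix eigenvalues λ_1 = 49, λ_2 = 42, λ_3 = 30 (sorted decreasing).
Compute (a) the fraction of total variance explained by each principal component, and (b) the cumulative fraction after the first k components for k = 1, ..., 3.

Step 1 — total variance = trace(Sigma) = Σ λ_i = 49 + 42 + 30 = 121.

Step 2 — fraction explained by component i = λ_i / Σ λ:
  PC1: 49/121 = 0.405
  PC2: 42/121 = 0.3471
  PC3: 30/121 = 0.2479

Step 3 — cumulative fraction after k components = (λ_1 + ... + λ_k) / Σ λ:
  k = 1: 49/121 = 0.405
  k = 2: (49 + 42)/121 = 91/121 = 0.7521
  k = 3: (49 + 42 + 30)/121 = 121/121 = 1

Summary (fraction, with percent):

explained: PC1 0.405 (40.5%), PC2 0.3471 (34.71%), PC3 0.2479 (24.79%);  cumulative: 0.405, 0.7521, 1


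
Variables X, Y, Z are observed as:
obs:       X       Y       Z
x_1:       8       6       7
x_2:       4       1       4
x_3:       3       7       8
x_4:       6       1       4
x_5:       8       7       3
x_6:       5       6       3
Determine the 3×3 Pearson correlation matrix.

Step 1 — column means:
  mean(X) = (8 + 4 + 3 + 6 + 8 + 5) / 6 = 34/6 = 5.6667
  mean(Y) = (6 + 1 + 7 + 1 + 7 + 6) / 6 = 28/6 = 4.6667
  mean(Z) = (7 + 4 + 8 + 4 + 3 + 3) / 6 = 29/6 = 4.8333

Step 2 — sample variances and covariances s[i,j] = (1/(n-1)) · Σ_k (x_{k,i} - mean_i) · (x_{k,j} - mean_j), with n-1 = 5:
  s[X,X] = ((2.3333)·(2.3333) + (-1.6667)·(-1.6667) + (-2.6667)·(-2.6667) + (0.3333)·(0.3333) + (2.3333)·(2.3333) + (-0.6667)·(-0.6667)) / 5 = 21.3333/5 = 4.2667
  s[X,Y] = ((2.3333)·(1.3333) + (-1.6667)·(-3.6667) + (-2.6667)·(2.3333) + (0.3333)·(-3.6667) + (2.3333)·(2.3333) + (-0.6667)·(1.3333)) / 5 = 6.3333/5 = 1.2667
  s[X,Z] = ((2.3333)·(2.1667) + (-1.6667)·(-0.8333) + (-2.6667)·(3.1667) + (0.3333)·(-0.8333) + (2.3333)·(-1.8333) + (-0.6667)·(-1.8333)) / 5 = -5.3333/5 = -1.0667
  s[Y,Y] = ((1.3333)·(1.3333) + (-3.6667)·(-3.6667) + (2.3333)·(2.3333) + (-3.6667)·(-3.6667) + (2.3333)·(2.3333) + (1.3333)·(1.3333)) / 5 = 41.3333/5 = 8.2667
  s[Y,Z] = ((1.3333)·(2.1667) + (-3.6667)·(-0.8333) + (2.3333)·(3.1667) + (-3.6667)·(-0.8333) + (2.3333)·(-1.8333) + (1.3333)·(-1.8333)) / 5 = 9.6667/5 = 1.9333
  s[Z,Z] = ((2.1667)·(2.1667) + (-0.8333)·(-0.8333) + (3.1667)·(3.1667) + (-0.8333)·(-0.8333) + (-1.8333)·(-1.8333) + (-1.8333)·(-1.8333)) / 5 = 22.8333/5 = 4.5667
  Sample standard deviations s_i = √(s[i,i]):
  s(X) = √(4.2667) = 2.0656
  s(Y) = √(8.2667) = 2.8752
  s(Z) = √(4.5667) = 2.137

Step 3 — r_{ij} = s_{ij} / (s_i · s_j):
  r[X,X] = 1 (diagonal).
  r[X,Y] = 1.2667 / (2.0656 · 2.8752) = 1.2667 / 5.9389 = 0.2133
  r[X,Z] = -1.0667 / (2.0656 · 2.137) = -1.0667 / 4.4141 = -0.2416
  r[Y,Y] = 1 (diagonal).
  r[Y,Z] = 1.9333 / (2.8752 · 2.137) = 1.9333 / 6.1442 = 0.3147
  r[Z,Z] = 1 (diagonal).

R is symmetric with unit diagonal. Assembling:

R = [[1, 0.2133, -0.2416],
 [0.2133, 1, 0.3147],
 [-0.2416, 0.3147, 1]]


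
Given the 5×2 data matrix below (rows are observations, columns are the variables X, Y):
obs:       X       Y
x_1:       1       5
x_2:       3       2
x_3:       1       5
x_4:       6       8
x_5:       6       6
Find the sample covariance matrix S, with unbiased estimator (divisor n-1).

Step 1 — column means:
  mean(X) = (1 + 3 + 1 + 6 + 6) / 5 = 17/5 = 3.4
  mean(Y) = (5 + 2 + 5 + 8 + 6) / 5 = 26/5 = 5.2

Step 2 — sample covariance S[i,j] = (1/(n-1)) · Σ_k (x_{k,i} - mean_i) · (x_{k,j} - mean_j), with n-1 = 4.
  S[X,X] = ((-2.4)·(-2.4) + (-0.4)·(-0.4) + (-2.4)·(-2.4) + (2.6)·(2.6) + (2.6)·(2.6)) / 4 = 25.2/4 = 6.3
  S[X,Y] = ((-2.4)·(-0.2) + (-0.4)·(-3.2) + (-2.4)·(-0.2) + (2.6)·(2.8) + (2.6)·(0.8)) / 4 = 11.6/4 = 2.9
  S[Y,Y] = ((-0.2)·(-0.2) + (-3.2)·(-3.2) + (-0.2)·(-0.2) + (2.8)·(2.8) + (0.8)·(0.8)) / 4 = 18.8/4 = 4.7

S is symmetric (S[j,i] = S[i,j]). Assembling:

S = [[6.3, 2.9],
 [2.9, 4.7]]
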